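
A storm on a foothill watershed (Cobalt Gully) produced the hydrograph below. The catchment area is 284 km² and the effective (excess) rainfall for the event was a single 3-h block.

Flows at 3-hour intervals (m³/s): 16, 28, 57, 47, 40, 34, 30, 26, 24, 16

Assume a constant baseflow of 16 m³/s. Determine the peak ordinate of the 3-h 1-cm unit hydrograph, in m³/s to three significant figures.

U_p ≈ 68.2 m³/s

Direct runoff: 0.0, 12.0, 41.0, 31.0, 24.0, 18.0, 14.0, 10.0, 8.0, 0.0 m³/s; ΣQ_DR = 158.0 m³/s, peak = 41.0 m³/s.
Runoff depth d = ΣQ_DR·Δt / A = 158.0 × 10800 / (284 km²) = 6.008 mm.
The 1-cm UH is the DRH scaled by (10 mm)/d, so U_p = 41.0 × 10/6.008 = 68.2 m³/s.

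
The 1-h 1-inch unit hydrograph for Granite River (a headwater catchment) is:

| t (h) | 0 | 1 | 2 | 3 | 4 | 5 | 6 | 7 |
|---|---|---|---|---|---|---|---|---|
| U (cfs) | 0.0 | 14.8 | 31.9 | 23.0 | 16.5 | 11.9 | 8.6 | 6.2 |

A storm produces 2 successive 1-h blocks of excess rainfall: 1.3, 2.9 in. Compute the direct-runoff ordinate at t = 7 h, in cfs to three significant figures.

Q ≈ 33.0 cfs

By discrete convolution, Q_j = Σ (P_i / 1 in) · U_{j−i}.
At t = 7 h (j=7): Q = (1.3/1)·6.2 + (2.9/1)·8.6 = 33.0 cfs.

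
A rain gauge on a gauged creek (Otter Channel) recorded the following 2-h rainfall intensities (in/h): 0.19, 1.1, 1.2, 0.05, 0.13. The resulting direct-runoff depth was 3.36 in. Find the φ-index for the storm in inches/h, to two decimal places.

φ ≈ 0.31 in/h

Only the 2 blocks with intensity above φ contribute runoff: 1.1, 1.2 in/h.
Σ(I−φ)·Δt = d  ⇒  (1.1+1.2 − 2φ)·2 = 3.36
φ = (2.300 − 3.36/2) / 2 = 0.31 in/h.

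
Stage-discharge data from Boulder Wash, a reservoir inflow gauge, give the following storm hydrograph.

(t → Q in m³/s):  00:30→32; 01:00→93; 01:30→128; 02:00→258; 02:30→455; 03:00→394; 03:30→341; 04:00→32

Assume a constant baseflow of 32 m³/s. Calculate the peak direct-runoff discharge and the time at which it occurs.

Subtracting baseflow gives direct-runoff ordinates: 0.0, 61.0, 96.0, 226.0, 423.0, 362.0, 309.0, 0.0 m³/s.
The maximum is 423.0 m³/s, occurring at the reading for t = 02:30.

Q_p = 423.0 m³/s at t = 02:30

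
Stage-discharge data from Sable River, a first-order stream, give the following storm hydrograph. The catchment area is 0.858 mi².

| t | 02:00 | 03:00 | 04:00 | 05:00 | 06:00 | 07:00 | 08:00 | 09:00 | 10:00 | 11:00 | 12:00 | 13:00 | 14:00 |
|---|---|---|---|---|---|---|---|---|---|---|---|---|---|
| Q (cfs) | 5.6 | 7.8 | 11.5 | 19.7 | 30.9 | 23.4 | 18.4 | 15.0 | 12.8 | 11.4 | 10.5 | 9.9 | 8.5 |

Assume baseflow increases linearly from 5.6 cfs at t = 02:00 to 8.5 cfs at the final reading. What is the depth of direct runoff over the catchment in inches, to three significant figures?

d ≈ 0.169 in

Direct runoff: 0.00, 1.96, 5.42, 13.38, 24.33, 16.59, 11.35, 7.71, 5.27, 3.62, 2.48, 1.64, 0.00 cfs; ΣQ_DR = 93.75 cfs.
V = ΣQ_DR · Δt = 93.75 × 3600 s = 3.375 × 10^5 ft³.
Over A = 0.858 mi², depth = V / A = 0.169 in.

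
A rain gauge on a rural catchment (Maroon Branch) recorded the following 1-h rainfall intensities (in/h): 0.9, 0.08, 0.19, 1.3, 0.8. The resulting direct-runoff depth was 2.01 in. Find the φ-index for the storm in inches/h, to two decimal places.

Only the 3 blocks with intensity above φ contribute runoff: 0.9, 1.3, 0.8 in/h.
Σ(I−φ)·Δt = d  ⇒  (0.9+1.3+0.8 − 3φ)·1 = 2.01
φ = (3.000 − 2.01/1) / 3 = 0.33 in/h.

φ ≈ 0.33 in/h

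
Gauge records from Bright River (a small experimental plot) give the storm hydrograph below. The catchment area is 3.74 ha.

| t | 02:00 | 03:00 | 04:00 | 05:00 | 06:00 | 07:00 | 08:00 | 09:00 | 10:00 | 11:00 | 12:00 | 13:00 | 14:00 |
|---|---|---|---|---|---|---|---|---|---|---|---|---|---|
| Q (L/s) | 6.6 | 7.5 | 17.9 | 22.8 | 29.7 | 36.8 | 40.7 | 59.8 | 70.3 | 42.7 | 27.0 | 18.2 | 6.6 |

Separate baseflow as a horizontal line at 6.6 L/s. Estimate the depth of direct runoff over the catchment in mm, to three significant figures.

Direct runoff: 0.0, 0.9, 11.3, 16.2, 23.1, 30.2, 34.1, 53.2, 63.7, 36.1, 20.4, 11.6, 0.0 L/s; ΣQ_DR = 300.8 L/s.
V = ΣQ_DR · Δt = 300.8 × 3600 s = 1.083 × 10^6 L.
Over A = 3.74 ha, depth = V / A = 29.0 mm.

d ≈ 29.0 mm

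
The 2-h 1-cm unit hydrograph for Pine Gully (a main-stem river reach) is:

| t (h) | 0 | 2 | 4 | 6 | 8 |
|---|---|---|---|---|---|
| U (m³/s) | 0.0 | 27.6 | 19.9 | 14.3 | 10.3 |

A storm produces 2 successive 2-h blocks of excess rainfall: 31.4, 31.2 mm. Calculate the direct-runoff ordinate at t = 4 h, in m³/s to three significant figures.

By discrete convolution, Q_j = Σ (P_i / 10 mm) · U_{j−i}.
At t = 4 h (j=2): Q = (31.4/10)·19.9 + (31.2/10)·27.6 = 149 m³/s.

Q ≈ 149 m³/s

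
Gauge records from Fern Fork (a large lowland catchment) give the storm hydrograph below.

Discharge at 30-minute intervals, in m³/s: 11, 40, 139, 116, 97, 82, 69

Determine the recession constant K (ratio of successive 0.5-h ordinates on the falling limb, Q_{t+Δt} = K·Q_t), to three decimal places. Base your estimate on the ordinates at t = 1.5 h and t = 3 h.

K ≈ 0.841

Using the recession-limb readings at t = 1.5 h and t = 3 h: Q falls from 116 to 69 m³/s over 3 intervals.
K = (Q₂/Q₁)^(1/3) = (69/116)^(1/3) = 0.841.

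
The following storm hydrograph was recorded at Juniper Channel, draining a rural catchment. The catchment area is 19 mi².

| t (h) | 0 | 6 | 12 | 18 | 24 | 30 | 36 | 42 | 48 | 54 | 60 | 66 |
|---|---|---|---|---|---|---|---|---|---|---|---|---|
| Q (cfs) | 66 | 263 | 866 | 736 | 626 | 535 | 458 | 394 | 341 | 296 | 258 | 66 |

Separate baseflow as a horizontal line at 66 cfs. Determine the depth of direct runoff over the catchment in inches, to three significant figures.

Direct runoff: 0.0, 197.0, 800.0, 670.0, 560.0, 469.0, 392.0, 328.0, 275.0, 230.0, 192.0, 0.0 cfs; ΣQ_DR = 4113 cfs.
V = ΣQ_DR · Δt = 4113 × 21600 s = 8.884 × 10^7 ft³.
Over A = 19 mi², depth = V / A = 2.01 in.

d ≈ 2.01 in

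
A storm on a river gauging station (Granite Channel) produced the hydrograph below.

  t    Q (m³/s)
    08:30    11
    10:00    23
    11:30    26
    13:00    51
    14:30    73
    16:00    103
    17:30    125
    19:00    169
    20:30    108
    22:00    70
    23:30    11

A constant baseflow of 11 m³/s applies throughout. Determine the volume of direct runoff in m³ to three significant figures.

V ≈ 3.50 × 10^6 m³

Direct-runoff ordinates (Q − Q_b): 0.0, 12.0, 15.0, 40.0, 62.0, 92.0, 114.0, 158.0, 97.0, 59.0, 0.0 m³/s.
ΣQ_DR = 649.0 m³/s.
With Δt = 1.5 h = 5400 s, V = ΣQ_DR · Δt = 649.0 × 5400 = 3.50 × 10^6 m³.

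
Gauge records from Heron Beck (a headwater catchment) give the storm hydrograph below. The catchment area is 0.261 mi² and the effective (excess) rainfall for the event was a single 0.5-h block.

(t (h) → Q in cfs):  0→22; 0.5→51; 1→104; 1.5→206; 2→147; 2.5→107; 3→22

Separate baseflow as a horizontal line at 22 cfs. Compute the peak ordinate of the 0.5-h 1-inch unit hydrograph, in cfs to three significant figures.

U_p ≈ 123 cfs

Direct runoff: 0.0, 29.0, 82.0, 184.0, 125.0, 85.0, 0.0 cfs; ΣQ_DR = 505.0 cfs, peak = 184.0 cfs.
Runoff depth d = ΣQ_DR·Δt / A = 505.0 × 1800 / (0.261 mi²) = 1.499 in.
The 1-inch UH is the DRH scaled by (1 in)/d, so U_p = 184.0 × 1/1.499 = 123 cfs.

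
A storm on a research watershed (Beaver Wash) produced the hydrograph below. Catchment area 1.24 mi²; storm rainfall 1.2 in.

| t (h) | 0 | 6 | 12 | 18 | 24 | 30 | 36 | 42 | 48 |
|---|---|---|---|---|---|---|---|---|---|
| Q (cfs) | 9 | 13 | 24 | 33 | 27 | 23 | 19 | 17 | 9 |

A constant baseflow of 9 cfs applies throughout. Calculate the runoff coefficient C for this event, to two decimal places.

C ≈ 0.58

ΣQ_DR = 93.00 cfs; V = ΣQ_DR·Δt = 2.009 × 10^6 ft³.
Runoff depth d = V / A = 0.6973 in.
C = d / P = 0.6973 / 1.2 = 0.58.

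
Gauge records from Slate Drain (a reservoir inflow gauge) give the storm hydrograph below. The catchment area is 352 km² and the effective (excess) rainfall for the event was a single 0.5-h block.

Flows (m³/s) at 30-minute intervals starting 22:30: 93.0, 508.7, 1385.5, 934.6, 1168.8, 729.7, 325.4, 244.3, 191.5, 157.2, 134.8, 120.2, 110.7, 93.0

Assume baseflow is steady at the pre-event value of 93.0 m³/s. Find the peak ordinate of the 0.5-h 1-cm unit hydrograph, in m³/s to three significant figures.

U_p ≈ 516 m³/s

Direct runoff: 0.0, 415.7, 1292.5, 841.6, 1075.8, 636.7, 232.4, 151.3, 98.5, 64.2, 41.8, 27.2, 17.7, 0.0 m³/s; ΣQ_DR = 4895 m³/s, peak = 1292.5 m³/s.
Runoff depth d = ΣQ_DR·Δt / A = 4895 × 1800 / (352 km²) = 25.03 mm.
The 1-cm UH is the DRH scaled by (10 mm)/d, so U_p = 1292.5 × 10/25.03 = 516 m³/s.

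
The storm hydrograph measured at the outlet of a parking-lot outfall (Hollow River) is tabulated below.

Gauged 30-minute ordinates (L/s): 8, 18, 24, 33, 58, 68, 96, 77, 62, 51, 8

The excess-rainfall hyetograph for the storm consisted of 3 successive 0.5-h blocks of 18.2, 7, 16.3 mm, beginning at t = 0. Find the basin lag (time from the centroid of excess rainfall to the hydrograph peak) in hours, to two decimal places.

Centroid of excess rainfall: t_c = Σ P_i·t̄_i / ΣP_i = 0.7271 h (block centres at 0.25, 0.75, 1.25 h).
Hydrograph peak occurs at t = 3 h, so basin lag t_L = 3 − 0.7271 = 2.27 h.

t_L ≈ 2.27 h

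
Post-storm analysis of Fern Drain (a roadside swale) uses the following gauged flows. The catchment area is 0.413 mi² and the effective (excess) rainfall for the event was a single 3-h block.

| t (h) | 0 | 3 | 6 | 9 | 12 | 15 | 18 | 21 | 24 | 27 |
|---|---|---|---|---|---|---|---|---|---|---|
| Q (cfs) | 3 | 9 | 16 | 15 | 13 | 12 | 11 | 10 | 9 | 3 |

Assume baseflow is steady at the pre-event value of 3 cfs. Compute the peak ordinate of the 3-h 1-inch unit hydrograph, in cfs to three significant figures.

Direct runoff: 0.0, 6.0, 13.0, 12.0, 10.0, 9.0, 8.0, 7.0, 6.0, 0.0 cfs; ΣQ_DR = 71.00 cfs, peak = 13.0 cfs.
Runoff depth d = ΣQ_DR·Δt / A = 71.00 × 10800 / (0.413 mi²) = 0.7992 in.
The 1-inch UH is the DRH scaled by (1 in)/d, so U_p = 13.0 × 1/0.7992 = 16.3 cfs.

U_p ≈ 16.3 cfs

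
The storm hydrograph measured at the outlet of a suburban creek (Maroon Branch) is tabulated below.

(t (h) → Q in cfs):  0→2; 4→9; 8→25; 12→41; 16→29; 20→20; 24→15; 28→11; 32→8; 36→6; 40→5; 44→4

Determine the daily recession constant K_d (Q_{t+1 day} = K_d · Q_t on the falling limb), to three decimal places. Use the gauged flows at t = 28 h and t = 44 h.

K_d ≈ 0.219

Between t = 28 h and t = 44 h the flow falls from 11 to 4 cfs over 4×4 h = 16 h.
Per-interval ratio K = (4/11)^(1/4) = 0.7765; K_d = K^(24/4) = 0.219.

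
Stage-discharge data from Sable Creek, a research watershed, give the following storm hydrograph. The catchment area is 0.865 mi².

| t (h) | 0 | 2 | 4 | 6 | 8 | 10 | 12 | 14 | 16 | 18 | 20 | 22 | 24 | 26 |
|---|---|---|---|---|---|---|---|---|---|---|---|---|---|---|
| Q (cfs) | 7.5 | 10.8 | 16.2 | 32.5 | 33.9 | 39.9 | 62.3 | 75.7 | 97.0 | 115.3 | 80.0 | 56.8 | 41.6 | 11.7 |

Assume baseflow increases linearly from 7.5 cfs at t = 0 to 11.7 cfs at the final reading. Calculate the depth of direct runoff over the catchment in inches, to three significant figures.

d ≈ 1.96 in

Direct runoff: 0.00, 2.98, 8.05, 24.03, 25.11, 30.78, 52.86, 65.94, 86.92, 104.89, 69.27, 45.75, 30.22, 0.00 cfs; ΣQ_DR = 546.8 cfs.
V = ΣQ_DR · Δt = 546.8 × 7200 s = 3.937 × 10^6 ft³.
Over A = 0.865 mi², depth = V / A = 1.96 in.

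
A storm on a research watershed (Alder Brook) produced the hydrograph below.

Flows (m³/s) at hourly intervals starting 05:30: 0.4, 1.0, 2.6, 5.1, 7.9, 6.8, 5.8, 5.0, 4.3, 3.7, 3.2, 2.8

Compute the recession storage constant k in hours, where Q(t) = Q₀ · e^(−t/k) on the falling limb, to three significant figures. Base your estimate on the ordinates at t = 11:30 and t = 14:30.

On the falling limb, Q drops from 5.8 to 3.7 m³/s between t = 11:30 and t = 14:30 (Δt = 3 h).
k = −Δt / ln(Q₂/Q₁) = −3 / ln(3.7/5.8) = 6.67 h.

k ≈ 6.67 h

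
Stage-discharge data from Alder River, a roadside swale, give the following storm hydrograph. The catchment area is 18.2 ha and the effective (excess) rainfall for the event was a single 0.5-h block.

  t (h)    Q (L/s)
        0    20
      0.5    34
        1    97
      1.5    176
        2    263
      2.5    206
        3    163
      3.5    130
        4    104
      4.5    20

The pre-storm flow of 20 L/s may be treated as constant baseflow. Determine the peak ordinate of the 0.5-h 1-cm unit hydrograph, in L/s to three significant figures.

Direct runoff: 0.0, 14.0, 77.0, 156.0, 243.0, 186.0, 143.0, 110.0, 84.0, 0.0 L/s; ΣQ_DR = 1013 L/s, peak = 243.0 L/s.
Runoff depth d = ΣQ_DR·Δt / A = 1013 × 1800 / (18.2 ha) = 10.02 mm.
The 1-cm UH is the DRH scaled by (10 mm)/d, so U_p = 243.0 × 10/10.02 = 243 L/s.

U_p ≈ 243 L/s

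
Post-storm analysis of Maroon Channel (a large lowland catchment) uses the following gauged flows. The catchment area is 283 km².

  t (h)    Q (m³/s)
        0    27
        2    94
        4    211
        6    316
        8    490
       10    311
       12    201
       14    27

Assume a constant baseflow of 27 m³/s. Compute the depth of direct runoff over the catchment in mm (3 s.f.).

Direct runoff: 0.0, 67.0, 184.0, 289.0, 463.0, 284.0, 174.0, 0.0 m³/s; ΣQ_DR = 1461 m³/s.
V = ΣQ_DR · Δt = 1461 × 7200 s = 1.052 × 10^7 m³.
Over A = 283 km², depth = V / A = 37.2 mm.

d ≈ 37.2 mm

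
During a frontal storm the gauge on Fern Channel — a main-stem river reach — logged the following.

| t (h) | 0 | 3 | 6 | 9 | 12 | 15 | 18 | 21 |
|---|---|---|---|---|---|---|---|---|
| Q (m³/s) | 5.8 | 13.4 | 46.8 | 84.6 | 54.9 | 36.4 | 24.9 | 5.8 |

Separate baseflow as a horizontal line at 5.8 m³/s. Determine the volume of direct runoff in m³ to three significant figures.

Direct-runoff ordinates (Q − Q_b): 0.0, 7.6, 41.0, 78.8, 49.1, 30.6, 19.1, 0.0 m³/s.
ΣQ_DR = 226.2 m³/s.
With Δt = 3 h = 10800 s, V = ΣQ_DR · Δt = 226.2 × 10800 = 2.44 × 10^6 m³.

V ≈ 2.44 × 10^6 m³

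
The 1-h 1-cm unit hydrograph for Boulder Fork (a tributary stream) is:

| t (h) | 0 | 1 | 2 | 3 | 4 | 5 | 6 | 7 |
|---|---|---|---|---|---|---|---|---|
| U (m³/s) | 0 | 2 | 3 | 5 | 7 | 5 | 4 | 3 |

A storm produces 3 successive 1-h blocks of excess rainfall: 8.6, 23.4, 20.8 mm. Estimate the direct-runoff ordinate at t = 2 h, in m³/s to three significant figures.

Q ≈ 7.26 m³/s

By discrete convolution, Q_j = Σ (P_i / 10 mm) · U_{j−i}.
At t = 2 h (j=2): Q = (8.6/10)·3 + (23.4/10)·2 + (20.8/10)·0 = 7.26 m³/s.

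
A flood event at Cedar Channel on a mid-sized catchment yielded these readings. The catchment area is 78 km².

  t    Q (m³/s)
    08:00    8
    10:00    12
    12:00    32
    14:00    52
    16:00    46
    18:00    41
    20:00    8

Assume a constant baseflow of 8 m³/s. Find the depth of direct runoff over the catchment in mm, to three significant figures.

Direct runoff: 0.0, 4.0, 24.0, 44.0, 38.0, 33.0, 0.0 m³/s; ΣQ_DR = 143.0 m³/s.
V = ΣQ_DR · Δt = 143.0 × 7200 s = 1.030 × 10^6 m³.
Over A = 78 km², depth = V / A = 13.2 mm.

d ≈ 13.2 mm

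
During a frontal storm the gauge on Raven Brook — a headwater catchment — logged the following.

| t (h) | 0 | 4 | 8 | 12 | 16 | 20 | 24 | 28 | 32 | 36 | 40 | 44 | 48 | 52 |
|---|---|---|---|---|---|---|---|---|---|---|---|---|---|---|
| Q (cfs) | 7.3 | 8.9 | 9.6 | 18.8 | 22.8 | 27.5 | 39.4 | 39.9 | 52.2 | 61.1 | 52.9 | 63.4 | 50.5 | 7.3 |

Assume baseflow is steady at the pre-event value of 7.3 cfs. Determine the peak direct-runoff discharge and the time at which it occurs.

Subtracting baseflow gives direct-runoff ordinates: 0.0, 1.6, 2.3, 11.5, 15.5, 20.2, 32.1, 32.6, 44.9, 53.8, 45.6, 56.1, 43.2, 0.0 cfs.
The maximum is 56.1 cfs, occurring at the reading for t = 44 h.

Q_p = 56.1 cfs at t = 44 h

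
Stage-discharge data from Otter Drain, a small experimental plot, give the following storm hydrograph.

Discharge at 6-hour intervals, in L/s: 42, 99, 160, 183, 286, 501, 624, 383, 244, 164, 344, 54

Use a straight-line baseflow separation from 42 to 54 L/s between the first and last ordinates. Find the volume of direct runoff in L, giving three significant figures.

Direct-runoff ordinates (Q − Q_b): 0.00, 55.91, 115.82, 137.73, 239.64, 453.55, 575.45, 333.36, 193.27, 112.18, 291.09, 0.00 L/s.
ΣQ_DR = 2508 L/s.
With Δt = 6 h = 21600 s, V = ΣQ_DR · Δt = 2508 × 21600 = 5.42 × 10^7 L.

V ≈ 5.42 × 10^7 L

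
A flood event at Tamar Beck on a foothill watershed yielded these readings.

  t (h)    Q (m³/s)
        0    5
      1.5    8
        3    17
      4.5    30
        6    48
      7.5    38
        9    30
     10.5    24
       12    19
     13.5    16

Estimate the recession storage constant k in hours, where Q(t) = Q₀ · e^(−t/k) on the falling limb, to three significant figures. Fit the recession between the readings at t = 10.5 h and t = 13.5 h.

On the falling limb, Q drops from 24 to 16 m³/s between t = 10.5 h and t = 13.5 h (Δt = 3 h).
k = −Δt / ln(Q₂/Q₁) = −3 / ln(16/24) = 7.40 h.

k ≈ 7.40 h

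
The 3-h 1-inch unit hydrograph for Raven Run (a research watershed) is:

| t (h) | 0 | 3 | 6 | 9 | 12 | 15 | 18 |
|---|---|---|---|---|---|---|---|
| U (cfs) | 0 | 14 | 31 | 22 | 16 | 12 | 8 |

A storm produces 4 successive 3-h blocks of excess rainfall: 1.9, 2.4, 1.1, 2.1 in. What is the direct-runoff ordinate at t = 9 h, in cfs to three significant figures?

Q ≈ 132 cfs

By discrete convolution, Q_j = Σ (P_i / 1 in) · U_{j−i}.
At t = 9 h (j=3): Q = (1.9/1)·22 + (2.4/1)·31 + (1.1/1)·14 + (2.1/1)·0 = 132 cfs.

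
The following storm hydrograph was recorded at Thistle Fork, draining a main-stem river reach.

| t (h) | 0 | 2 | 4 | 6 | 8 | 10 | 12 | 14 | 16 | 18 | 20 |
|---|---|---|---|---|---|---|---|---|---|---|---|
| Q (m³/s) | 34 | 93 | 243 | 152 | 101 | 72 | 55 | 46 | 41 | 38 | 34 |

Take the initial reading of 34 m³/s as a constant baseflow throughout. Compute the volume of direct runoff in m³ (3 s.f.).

V ≈ 3.85 × 10^6 m³

Direct-runoff ordinates (Q − Q_b): 0.0, 59.0, 209.0, 118.0, 67.0, 38.0, 21.0, 12.0, 7.0, 4.0, 0.0 m³/s.
ΣQ_DR = 535.0 m³/s.
With Δt = 2 h = 7200 s, V = ΣQ_DR · Δt = 535.0 × 7200 = 3.85 × 10^6 m³.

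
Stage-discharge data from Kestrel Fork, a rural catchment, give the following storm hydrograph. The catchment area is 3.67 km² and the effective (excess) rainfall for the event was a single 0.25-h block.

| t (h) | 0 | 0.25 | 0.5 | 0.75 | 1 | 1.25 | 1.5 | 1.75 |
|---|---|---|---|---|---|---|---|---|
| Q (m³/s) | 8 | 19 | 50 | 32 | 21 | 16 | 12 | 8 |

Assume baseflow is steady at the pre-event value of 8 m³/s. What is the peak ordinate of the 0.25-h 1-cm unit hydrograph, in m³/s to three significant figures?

U_p ≈ 16.8 m³/s

Direct runoff: 0.0, 11.0, 42.0, 24.0, 13.0, 8.0, 4.0, 0.0 m³/s; ΣQ_DR = 102.0 m³/s, peak = 42.0 m³/s.
Runoff depth d = ΣQ_DR·Δt / A = 102.0 × 900 / (3.67 km²) = 25.01 mm.
The 1-cm UH is the DRH scaled by (10 mm)/d, so U_p = 42.0 × 10/25.01 = 16.8 m³/s.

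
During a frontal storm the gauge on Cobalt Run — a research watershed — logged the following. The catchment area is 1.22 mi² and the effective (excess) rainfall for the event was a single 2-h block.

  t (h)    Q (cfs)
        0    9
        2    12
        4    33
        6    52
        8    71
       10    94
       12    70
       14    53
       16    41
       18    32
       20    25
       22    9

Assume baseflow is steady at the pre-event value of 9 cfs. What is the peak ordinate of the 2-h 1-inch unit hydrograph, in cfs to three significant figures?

U_p ≈ 85.1 cfs

Direct runoff: 0.0, 3.0, 24.0, 43.0, 62.0, 85.0, 61.0, 44.0, 32.0, 23.0, 16.0, 0.0 cfs; ΣQ_DR = 393.0 cfs, peak = 85.0 cfs.
Runoff depth d = ΣQ_DR·Δt / A = 393.0 × 7200 / (1.22 mi²) = 0.9983 in.
The 1-inch UH is the DRH scaled by (1 in)/d, so U_p = 85.0 × 1/0.9983 = 85.1 cfs.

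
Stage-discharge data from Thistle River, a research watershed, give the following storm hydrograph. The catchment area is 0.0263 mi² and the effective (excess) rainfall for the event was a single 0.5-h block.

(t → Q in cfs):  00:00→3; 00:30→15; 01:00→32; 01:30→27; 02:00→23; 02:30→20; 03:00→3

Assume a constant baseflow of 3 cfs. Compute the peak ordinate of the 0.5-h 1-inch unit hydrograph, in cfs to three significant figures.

U_p ≈ 9.65 cfs

Direct runoff: 0.0, 12.0, 29.0, 24.0, 20.0, 17.0, 0.0 cfs; ΣQ_DR = 102.0 cfs, peak = 29.0 cfs.
Runoff depth d = ΣQ_DR·Δt / A = 102.0 × 1800 / (0.0263 mi²) = 3.005 in.
The 1-inch UH is the DRH scaled by (1 in)/d, so U_p = 29.0 × 1/3.005 = 9.65 cfs.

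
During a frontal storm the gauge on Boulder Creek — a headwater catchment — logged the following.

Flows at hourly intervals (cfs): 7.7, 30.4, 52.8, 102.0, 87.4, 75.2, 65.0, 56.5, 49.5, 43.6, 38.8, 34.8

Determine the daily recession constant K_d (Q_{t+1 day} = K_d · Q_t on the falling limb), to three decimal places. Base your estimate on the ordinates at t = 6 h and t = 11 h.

Between t = 6 h and t = 11 h the flow falls from 65.0 to 34.8 cfs over 5×1 h = 5 h.
Per-interval ratio K = (34.8/65.0)^(1/5) = 0.8825; K_d = K^(24/1) = 0.050.

K_d ≈ 0.050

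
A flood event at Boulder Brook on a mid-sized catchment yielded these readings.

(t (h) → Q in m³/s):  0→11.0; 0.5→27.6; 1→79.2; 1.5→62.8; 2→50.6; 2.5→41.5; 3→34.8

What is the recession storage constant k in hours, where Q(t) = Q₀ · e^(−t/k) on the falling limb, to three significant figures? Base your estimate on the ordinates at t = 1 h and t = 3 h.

k ≈ 2.43 h

On the falling limb, Q drops from 79.2 to 34.8 m³/s between t = 1 h and t = 3 h (Δt = 2 h).
k = −Δt / ln(Q₂/Q₁) = −2 / ln(34.8/79.2) = 2.43 h.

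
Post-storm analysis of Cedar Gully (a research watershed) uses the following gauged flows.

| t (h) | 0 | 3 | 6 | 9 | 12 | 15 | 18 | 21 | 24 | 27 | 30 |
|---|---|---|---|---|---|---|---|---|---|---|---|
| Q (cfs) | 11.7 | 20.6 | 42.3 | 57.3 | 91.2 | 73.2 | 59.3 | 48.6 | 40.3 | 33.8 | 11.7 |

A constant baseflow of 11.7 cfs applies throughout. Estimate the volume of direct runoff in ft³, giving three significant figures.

V ≈ 3.90 × 10^6 ft³

Direct-runoff ordinates (Q − Q_b): 0.0, 8.9, 30.6, 45.6, 79.5, 61.5, 47.6, 36.9, 28.6, 22.1, 0.0 cfs.
ΣQ_DR = 361.3 cfs.
With Δt = 3 h = 10800 s, V = ΣQ_DR · Δt = 361.3 × 10800 = 3.90 × 10^6 ft³.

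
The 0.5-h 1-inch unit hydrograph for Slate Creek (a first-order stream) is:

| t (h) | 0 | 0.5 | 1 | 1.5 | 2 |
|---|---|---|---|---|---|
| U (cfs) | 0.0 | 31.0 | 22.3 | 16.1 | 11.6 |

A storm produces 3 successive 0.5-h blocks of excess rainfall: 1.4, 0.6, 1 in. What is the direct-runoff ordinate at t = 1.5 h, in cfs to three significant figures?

Q ≈ 66.9 cfs

By discrete convolution, Q_j = Σ (P_i / 1 in) · U_{j−i}.
At t = 1.5 h (j=3): Q = (1.4/1)·16.1 + (0.6/1)·22.3 + (1/1)·31.0 = 66.9 cfs.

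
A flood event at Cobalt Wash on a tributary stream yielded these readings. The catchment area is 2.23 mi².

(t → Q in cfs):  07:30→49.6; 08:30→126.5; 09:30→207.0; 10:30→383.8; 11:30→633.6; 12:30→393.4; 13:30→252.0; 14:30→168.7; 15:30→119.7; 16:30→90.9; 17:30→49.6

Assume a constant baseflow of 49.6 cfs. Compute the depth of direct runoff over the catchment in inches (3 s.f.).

d ≈ 1.34 in

Direct runoff: 0.0, 76.9, 157.4, 334.2, 584.0, 343.8, 202.4, 119.1, 70.1, 41.3, 0.0 cfs; ΣQ_DR = 1929 cfs.
V = ΣQ_DR · Δt = 1929 × 3600 s = 6.945 × 10^6 ft³.
Over A = 2.23 mi², depth = V / A = 1.34 in.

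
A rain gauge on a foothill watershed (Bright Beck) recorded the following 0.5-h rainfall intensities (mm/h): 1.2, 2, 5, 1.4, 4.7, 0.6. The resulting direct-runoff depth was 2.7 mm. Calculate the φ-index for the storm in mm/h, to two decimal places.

φ ≈ 2.15 mm/h

Only the 2 blocks with intensity above φ contribute runoff: 5, 4.7 mm/h.
Σ(I−φ)·Δt = d  ⇒  (5+4.7 − 2φ)·0.5 = 2.7
φ = (9.700 − 2.7/0.5) / 2 = 2.15 mm/h.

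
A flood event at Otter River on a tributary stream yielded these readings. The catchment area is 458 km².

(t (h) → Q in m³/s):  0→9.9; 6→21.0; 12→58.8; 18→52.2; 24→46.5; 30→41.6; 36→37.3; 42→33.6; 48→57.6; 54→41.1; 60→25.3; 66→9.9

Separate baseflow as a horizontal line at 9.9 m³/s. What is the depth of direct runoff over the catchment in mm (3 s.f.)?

d ≈ 14.9 mm

Direct runoff: 0.0, 11.1, 48.9, 42.3, 36.6, 31.7, 27.4, 23.7, 47.7, 31.2, 15.4, 0.0 m³/s; ΣQ_DR = 316.0 m³/s.
V = ΣQ_DR · Δt = 316.0 × 21600 s = 6.826 × 10^6 m³.
Over A = 458 km², depth = V / A = 14.9 mm.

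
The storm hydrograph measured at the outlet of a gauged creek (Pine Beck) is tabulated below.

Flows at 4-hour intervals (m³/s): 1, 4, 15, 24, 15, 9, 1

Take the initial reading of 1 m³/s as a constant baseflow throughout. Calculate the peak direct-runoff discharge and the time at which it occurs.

Q_p = 23.0 m³/s at t = 12 h

Subtracting baseflow gives direct-runoff ordinates: 0.0, 3.0, 14.0, 23.0, 14.0, 8.0, 0.0 m³/s.
The maximum is 23.0 m³/s, occurring at the reading for t = 12 h.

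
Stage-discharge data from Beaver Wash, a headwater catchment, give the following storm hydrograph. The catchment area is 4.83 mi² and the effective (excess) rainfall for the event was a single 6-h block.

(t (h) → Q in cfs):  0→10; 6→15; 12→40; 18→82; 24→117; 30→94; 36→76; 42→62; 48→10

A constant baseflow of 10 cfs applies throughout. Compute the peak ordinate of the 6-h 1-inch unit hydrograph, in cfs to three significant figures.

U_p ≈ 134 cfs

Direct runoff: 0.0, 5.0, 30.0, 72.0, 107.0, 84.0, 66.0, 52.0, 0.0 cfs; ΣQ_DR = 416.0 cfs, peak = 107.0 cfs.
Runoff depth d = ΣQ_DR·Δt / A = 416.0 × 21600 / (4.83 mi²) = 0.8008 in.
The 1-inch UH is the DRH scaled by (1 in)/d, so U_p = 107.0 × 1/0.8008 = 134 cfs.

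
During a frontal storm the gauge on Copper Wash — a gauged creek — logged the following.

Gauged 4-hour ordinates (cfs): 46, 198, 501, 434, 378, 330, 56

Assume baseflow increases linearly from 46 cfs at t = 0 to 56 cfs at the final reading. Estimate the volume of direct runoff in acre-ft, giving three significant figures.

V ≈ 524 acre-ft

Direct-runoff ordinates (Q − Q_b): 0.00, 150.33, 451.67, 383.00, 325.33, 275.67, 0.00 cfs.
ΣQ_DR = 1586 cfs.
With Δt = 4 h = 14400 s, V = ΣQ_DR · Δt = 1586 × 14400 = 2.28 × 10^7 ft³ = 524 acre-ft.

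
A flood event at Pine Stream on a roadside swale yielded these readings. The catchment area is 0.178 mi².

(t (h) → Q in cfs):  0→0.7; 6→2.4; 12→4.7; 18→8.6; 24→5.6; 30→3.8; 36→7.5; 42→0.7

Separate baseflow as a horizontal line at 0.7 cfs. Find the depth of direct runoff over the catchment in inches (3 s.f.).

d ≈ 1.48 in

Direct runoff: 0.0, 1.7, 4.0, 7.9, 4.9, 3.1, 6.8, 0.0 cfs; ΣQ_DR = 28.40 cfs.
V = ΣQ_DR · Δt = 28.40 × 21600 s = 6.134 × 10^5 ft³.
Over A = 0.178 mi², depth = V / A = 1.48 in.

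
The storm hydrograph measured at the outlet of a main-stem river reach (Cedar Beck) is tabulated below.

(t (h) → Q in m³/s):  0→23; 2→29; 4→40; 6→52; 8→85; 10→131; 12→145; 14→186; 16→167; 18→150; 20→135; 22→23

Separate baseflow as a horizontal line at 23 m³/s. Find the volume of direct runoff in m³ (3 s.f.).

Direct-runoff ordinates (Q − Q_b): 0.0, 6.0, 17.0, 29.0, 62.0, 108.0, 122.0, 163.0, 144.0, 127.0, 112.0, 0.0 m³/s.
ΣQ_DR = 890.0 m³/s.
With Δt = 2 h = 7200 s, V = ΣQ_DR · Δt = 890.0 × 7200 = 6.41 × 10^6 m³.

V ≈ 6.41 × 10^6 m³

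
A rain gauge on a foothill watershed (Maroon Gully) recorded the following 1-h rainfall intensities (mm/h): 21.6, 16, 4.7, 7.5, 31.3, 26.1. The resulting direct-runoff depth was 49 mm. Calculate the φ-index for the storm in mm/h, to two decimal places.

φ ≈ 11.50 mm/h

Only the 4 blocks with intensity above φ contribute runoff: 21.6, 16, 31.3, 26.1 mm/h.
Σ(I−φ)·Δt = d  ⇒  (21.6+16+31.3+26.1 − 4φ)·1 = 49
φ = (95.00 − 49/1) / 4 = 11.50 mm/h.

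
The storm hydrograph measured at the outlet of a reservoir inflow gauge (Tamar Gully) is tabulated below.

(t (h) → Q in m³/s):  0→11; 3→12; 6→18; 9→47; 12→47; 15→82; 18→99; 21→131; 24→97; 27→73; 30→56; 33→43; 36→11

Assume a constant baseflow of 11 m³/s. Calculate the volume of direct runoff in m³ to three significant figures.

V ≈ 6.31 × 10^6 m³

Direct-runoff ordinates (Q − Q_b): 0.0, 1.0, 7.0, 36.0, 36.0, 71.0, 88.0, 120.0, 86.0, 62.0, 45.0, 32.0, 0.0 m³/s.
ΣQ_DR = 584.0 m³/s.
With Δt = 3 h = 10800 s, V = ΣQ_DR · Δt = 584.0 × 10800 = 6.31 × 10^6 m³.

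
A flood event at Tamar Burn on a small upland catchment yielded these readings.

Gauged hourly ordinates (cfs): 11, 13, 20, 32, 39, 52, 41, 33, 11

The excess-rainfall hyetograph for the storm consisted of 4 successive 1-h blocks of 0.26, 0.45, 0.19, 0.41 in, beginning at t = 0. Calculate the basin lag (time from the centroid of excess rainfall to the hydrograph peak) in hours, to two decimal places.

t_L ≈ 2.93 h

Centroid of excess rainfall: t_c = Σ P_i·t̄_i / ΣP_i = 2.0725 h (block centres at 0.5, 1.5, 2.5, 3.5 h).
Hydrograph peak occurs at t = 5 h, so basin lag t_L = 5 − 2.0725 = 2.93 h.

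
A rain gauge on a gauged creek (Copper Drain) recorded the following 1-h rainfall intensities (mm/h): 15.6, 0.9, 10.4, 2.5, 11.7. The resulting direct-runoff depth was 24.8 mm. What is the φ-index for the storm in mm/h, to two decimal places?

Only the 3 blocks with intensity above φ contribute runoff: 15.6, 10.4, 11.7 mm/h.
Σ(I−φ)·Δt = d  ⇒  (15.6+10.4+11.7 − 3φ)·1 = 24.8
φ = (37.70 − 24.8/1) / 3 = 4.30 mm/h.

φ ≈ 4.30 mm/h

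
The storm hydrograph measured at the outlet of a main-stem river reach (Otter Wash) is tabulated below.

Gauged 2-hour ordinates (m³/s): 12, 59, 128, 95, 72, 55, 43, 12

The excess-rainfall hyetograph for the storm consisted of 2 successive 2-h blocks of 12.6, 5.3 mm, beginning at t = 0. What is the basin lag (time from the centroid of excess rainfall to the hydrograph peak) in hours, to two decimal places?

t_L ≈ 2.41 h

Centroid of excess rainfall: t_c = Σ P_i·t̄_i / ΣP_i = 1.5922 h (block centres at 1, 3 h).
Hydrograph peak occurs at t = 4 h, so basin lag t_L = 4 − 1.5922 = 2.41 h.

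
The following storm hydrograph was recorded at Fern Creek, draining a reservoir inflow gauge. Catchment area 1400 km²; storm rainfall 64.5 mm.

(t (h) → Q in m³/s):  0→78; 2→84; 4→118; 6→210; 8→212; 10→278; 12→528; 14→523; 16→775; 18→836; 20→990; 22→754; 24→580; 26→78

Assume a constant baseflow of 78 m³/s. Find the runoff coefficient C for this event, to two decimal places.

ΣQ_DR = 4952 m³/s; V = ΣQ_DR·Δt = 3.565 × 10^7 m³.
Runoff depth d = V / A = 25.47 mm.
C = d / P = 25.47 / 64.5 = 0.39.

C ≈ 0.39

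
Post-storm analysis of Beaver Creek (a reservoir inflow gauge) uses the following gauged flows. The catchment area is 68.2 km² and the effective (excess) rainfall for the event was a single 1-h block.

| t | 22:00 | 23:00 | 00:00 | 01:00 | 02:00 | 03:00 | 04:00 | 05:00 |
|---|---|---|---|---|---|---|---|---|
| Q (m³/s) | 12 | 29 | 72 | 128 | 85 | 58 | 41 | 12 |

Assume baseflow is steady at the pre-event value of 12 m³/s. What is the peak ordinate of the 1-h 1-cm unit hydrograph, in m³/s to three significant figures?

Direct runoff: 0.0, 17.0, 60.0, 116.0, 73.0, 46.0, 29.0, 0.0 m³/s; ΣQ_DR = 341.0 m³/s, peak = 116.0 m³/s.
Runoff depth d = ΣQ_DR·Δt / A = 341.0 × 3600 / (68.2 km²) = 18.00 mm.
The 1-cm UH is the DRH scaled by (10 mm)/d, so U_p = 116.0 × 10/18.00 = 64.4 m³/s.

U_p ≈ 64.4 m³/s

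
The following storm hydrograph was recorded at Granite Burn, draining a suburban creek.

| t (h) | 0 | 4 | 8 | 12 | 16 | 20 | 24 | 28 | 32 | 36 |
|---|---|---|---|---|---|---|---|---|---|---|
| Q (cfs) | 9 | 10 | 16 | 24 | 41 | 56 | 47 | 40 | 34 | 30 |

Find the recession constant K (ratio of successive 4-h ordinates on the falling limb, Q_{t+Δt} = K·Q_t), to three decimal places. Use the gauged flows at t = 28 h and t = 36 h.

K ≈ 0.866

Using the recession-limb readings at t = 28 h and t = 36 h: Q falls from 40 to 30 cfs over 2 intervals.
K = (Q₂/Q₁)^(1/2) = (30/40)^(1/2) = 0.866.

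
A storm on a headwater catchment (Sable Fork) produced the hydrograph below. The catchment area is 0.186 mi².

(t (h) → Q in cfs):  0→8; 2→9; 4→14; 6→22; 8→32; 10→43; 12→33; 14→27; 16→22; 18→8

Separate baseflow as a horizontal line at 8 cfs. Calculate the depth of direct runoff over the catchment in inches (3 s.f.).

Direct runoff: 0.0, 1.0, 6.0, 14.0, 24.0, 35.0, 25.0, 19.0, 14.0, 0.0 cfs; ΣQ_DR = 138.0 cfs.
V = ΣQ_DR · Δt = 138.0 × 7200 s = 9.936 × 10^5 ft³.
Over A = 0.186 mi², depth = V / A = 2.30 in.

d ≈ 2.30 in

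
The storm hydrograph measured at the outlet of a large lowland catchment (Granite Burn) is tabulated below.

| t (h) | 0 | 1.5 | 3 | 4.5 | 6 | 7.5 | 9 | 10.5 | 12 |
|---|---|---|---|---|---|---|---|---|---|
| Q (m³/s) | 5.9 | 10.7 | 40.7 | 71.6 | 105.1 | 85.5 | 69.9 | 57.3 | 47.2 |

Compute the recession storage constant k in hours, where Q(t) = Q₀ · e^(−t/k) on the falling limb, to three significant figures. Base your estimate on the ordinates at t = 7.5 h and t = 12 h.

On the falling limb, Q drops from 85.5 to 47.2 m³/s between t = 7.5 h and t = 12 h (Δt = 4.5 h).
k = −Δt / ln(Q₂/Q₁) = −4.5 / ln(47.2/85.5) = 7.57 h.

k ≈ 7.57 h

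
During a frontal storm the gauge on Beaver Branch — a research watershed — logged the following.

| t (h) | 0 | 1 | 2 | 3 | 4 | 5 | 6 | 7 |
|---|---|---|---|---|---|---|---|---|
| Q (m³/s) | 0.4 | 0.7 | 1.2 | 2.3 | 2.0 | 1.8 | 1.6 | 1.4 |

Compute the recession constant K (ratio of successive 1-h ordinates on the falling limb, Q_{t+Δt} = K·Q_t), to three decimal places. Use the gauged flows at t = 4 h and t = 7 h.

K ≈ 0.888

Using the recession-limb readings at t = 4 h and t = 7 h: Q falls from 2.0 to 1.4 m³/s over 3 intervals.
K = (Q₂/Q₁)^(1/3) = (1.4/2.0)^(1/3) = 0.888.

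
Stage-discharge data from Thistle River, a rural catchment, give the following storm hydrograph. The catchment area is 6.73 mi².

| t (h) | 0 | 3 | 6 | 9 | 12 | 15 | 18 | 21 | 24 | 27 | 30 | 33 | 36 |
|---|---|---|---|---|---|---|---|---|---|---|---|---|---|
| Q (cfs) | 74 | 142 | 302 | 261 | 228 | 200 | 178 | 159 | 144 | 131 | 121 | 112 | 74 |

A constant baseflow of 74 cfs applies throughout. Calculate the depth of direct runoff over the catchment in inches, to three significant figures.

d ≈ 0.804 in

Direct runoff: 0.0, 68.0, 228.0, 187.0, 154.0, 126.0, 104.0, 85.0, 70.0, 57.0, 47.0, 38.0, 0.0 cfs; ΣQ_DR = 1164 cfs.
V = ΣQ_DR · Δt = 1164 × 10800 s = 1.257 × 10^7 ft³.
Over A = 6.73 mi², depth = V / A = 0.804 in.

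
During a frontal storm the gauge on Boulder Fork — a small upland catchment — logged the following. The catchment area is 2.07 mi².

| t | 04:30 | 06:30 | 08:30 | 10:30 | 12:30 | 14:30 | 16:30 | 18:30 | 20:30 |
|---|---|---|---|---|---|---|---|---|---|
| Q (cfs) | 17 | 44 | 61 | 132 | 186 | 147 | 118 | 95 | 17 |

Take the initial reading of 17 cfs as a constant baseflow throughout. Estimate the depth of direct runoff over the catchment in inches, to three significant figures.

Direct runoff: 0.0, 27.0, 44.0, 115.0, 169.0, 130.0, 101.0, 78.0, 0.0 cfs; ΣQ_DR = 664.0 cfs.
V = ΣQ_DR · Δt = 664.0 × 7200 s = 4.781 × 10^6 ft³.
Over A = 2.07 mi², depth = V / A = 0.994 in.

d ≈ 0.994 in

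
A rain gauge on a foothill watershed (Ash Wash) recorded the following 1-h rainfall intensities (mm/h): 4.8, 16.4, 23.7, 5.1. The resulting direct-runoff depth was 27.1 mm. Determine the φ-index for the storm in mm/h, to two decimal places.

Only the 2 blocks with intensity above φ contribute runoff: 16.4, 23.7 mm/h.
Σ(I−φ)·Δt = d  ⇒  (16.4+23.7 − 2φ)·1 = 27.1
φ = (40.10 − 27.1/1) / 2 = 6.50 mm/h.

φ ≈ 6.50 mm/h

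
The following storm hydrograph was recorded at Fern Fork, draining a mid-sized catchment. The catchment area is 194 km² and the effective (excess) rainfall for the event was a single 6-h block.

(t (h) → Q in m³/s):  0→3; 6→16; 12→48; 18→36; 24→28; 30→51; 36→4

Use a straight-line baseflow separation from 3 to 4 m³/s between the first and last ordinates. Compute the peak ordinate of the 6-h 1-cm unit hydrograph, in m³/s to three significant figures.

U_p ≈ 26.2 m³/s

Direct runoff: 0.00, 12.83, 44.67, 32.50, 24.33, 47.17, 0.00 m³/s; ΣQ_DR = 161.5 m³/s, peak = 47.17 m³/s.
Runoff depth d = ΣQ_DR·Δt / A = 161.5 × 21600 / (194 km²) = 17.98 mm.
The 1-cm UH is the DRH scaled by (10 mm)/d, so U_p = 47.17 × 10/17.98 = 26.2 m³/s.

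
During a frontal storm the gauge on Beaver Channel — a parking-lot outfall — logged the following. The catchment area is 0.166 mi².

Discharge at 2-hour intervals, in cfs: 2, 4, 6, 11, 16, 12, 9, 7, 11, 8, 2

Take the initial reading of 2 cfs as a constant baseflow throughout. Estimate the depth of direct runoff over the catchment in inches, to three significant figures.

Direct runoff: 0.0, 2.0, 4.0, 9.0, 14.0, 10.0, 7.0, 5.0, 9.0, 6.0, 0.0 cfs; ΣQ_DR = 66.00 cfs.
V = ΣQ_DR · Δt = 66.00 × 7200 s = 4.752 × 10^5 ft³.
Over A = 0.166 mi², depth = V / A = 1.23 in.

d ≈ 1.23 in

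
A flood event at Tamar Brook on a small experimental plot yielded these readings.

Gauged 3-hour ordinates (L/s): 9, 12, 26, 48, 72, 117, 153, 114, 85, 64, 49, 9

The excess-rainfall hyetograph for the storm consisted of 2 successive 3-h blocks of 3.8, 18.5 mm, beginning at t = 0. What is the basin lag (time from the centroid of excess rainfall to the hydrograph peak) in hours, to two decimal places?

Centroid of excess rainfall: t_c = Σ P_i·t̄_i / ΣP_i = 3.9888 h (block centres at 1.5, 4.5 h).
Hydrograph peak occurs at t = 18 h, so basin lag t_L = 18 − 3.9888 = 14.01 h.

t_L ≈ 14.01 h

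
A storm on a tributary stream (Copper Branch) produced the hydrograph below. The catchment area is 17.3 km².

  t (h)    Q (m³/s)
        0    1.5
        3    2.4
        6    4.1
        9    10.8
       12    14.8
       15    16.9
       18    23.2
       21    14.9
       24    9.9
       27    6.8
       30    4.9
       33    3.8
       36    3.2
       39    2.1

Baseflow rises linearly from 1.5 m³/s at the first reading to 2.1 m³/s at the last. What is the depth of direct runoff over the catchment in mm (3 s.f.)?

d ≈ 58.7 mm

Direct runoff: 0.00, 0.85, 2.51, 9.16, 13.12, 15.17, 21.42, 13.08, 8.03, 4.88, 2.94, 1.79, 1.15, 0.00 m³/s; ΣQ_DR = 94.10 m³/s.
V = ΣQ_DR · Δt = 94.10 × 10800 s = 1.016 × 10^6 m³.
Over A = 17.3 km², depth = V / A = 58.7 mm.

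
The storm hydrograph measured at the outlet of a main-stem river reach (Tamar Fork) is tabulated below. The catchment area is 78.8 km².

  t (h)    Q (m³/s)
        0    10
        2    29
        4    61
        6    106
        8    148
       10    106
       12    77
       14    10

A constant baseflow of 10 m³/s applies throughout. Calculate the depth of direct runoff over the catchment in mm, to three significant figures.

Direct runoff: 0.0, 19.0, 51.0, 96.0, 138.0, 96.0, 67.0, 0.0 m³/s; ΣQ_DR = 467.0 m³/s.
V = ΣQ_DR · Δt = 467.0 × 7200 s = 3.362 × 10^6 m³.
Over A = 78.8 km², depth = V / A = 42.7 mm.

d ≈ 42.7 mm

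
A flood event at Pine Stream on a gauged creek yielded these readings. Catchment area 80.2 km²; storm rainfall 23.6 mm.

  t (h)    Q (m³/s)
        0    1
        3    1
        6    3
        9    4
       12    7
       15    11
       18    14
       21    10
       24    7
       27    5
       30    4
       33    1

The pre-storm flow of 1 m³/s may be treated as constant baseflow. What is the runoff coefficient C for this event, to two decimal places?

ΣQ_DR = 56.00 m³/s; V = ΣQ_DR·Δt = 6.048 × 10^5 m³.
Runoff depth d = V / A = 7.541 mm.
C = d / P = 7.541 / 23.6 = 0.32.

C ≈ 0.32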